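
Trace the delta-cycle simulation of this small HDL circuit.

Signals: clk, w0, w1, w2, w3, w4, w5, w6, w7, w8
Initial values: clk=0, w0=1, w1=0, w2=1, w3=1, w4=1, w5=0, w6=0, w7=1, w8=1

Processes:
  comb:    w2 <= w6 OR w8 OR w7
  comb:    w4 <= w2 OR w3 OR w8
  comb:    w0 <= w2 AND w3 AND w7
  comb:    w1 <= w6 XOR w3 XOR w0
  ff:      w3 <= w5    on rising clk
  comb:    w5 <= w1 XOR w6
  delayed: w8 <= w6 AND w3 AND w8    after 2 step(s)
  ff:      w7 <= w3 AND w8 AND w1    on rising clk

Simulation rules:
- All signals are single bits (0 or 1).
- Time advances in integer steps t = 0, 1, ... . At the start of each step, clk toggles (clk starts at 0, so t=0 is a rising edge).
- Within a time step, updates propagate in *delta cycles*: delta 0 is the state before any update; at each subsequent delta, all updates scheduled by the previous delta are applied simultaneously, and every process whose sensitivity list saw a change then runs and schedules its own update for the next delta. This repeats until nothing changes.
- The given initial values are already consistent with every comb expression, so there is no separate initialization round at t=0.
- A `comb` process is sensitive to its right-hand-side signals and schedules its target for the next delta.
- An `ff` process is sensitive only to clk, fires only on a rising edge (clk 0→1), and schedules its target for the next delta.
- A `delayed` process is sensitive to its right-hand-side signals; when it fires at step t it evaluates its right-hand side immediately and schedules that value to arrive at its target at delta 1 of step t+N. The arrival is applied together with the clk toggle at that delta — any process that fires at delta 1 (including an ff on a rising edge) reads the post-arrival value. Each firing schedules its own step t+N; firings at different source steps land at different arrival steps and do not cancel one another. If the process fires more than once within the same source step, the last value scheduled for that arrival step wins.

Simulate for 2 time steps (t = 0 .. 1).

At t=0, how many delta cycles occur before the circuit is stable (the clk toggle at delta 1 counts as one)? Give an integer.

5

[bits: w0,w1,w8,w2,w5,w7,w3,w4,w6,clk]
t=0: Δ0=1011011100 Δ1=1011011101 Δ2=1011000101 Δ3=0111000101 Δ4=0011100101 Δ5=0011000101 | 5Δ
t=1: Δ0=0011000101 Δ1=0011000100 | 1Δ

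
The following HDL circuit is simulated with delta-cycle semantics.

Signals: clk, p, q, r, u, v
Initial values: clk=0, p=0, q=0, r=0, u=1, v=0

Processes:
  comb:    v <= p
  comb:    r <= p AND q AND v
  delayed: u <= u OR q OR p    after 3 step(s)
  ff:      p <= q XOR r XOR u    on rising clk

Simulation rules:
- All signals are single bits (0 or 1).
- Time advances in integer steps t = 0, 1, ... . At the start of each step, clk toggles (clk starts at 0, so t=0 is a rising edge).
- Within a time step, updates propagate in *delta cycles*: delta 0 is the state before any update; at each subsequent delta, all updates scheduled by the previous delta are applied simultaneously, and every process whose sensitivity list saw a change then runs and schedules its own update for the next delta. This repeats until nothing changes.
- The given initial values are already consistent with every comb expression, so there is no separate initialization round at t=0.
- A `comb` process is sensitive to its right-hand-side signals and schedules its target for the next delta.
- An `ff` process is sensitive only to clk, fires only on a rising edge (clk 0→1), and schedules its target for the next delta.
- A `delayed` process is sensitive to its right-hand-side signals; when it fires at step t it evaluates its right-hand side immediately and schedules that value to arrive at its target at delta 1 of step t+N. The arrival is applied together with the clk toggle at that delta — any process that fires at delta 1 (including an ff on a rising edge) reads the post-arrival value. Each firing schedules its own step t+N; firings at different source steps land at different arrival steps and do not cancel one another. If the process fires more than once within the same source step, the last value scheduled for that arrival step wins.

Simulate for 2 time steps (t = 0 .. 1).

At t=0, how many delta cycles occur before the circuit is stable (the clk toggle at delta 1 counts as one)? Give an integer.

3

t0.Δ0 p=0 q=0 clk=0 r=0 v=0 u=1
t0.Δ1 p=0 q=0 clk=1 r=0 v=0 u=1
t0.Δ2 p=1 q=0 clk=1 r=0 v=0 u=1
t0.Δ3 p=1 q=0 clk=1 r=0 v=1 u=1
t1.Δ0 p=1 q=0 clk=1 r=0 v=1 u=1
t1.Δ1 p=1 q=0 clk=0 r=0 v=1 u=1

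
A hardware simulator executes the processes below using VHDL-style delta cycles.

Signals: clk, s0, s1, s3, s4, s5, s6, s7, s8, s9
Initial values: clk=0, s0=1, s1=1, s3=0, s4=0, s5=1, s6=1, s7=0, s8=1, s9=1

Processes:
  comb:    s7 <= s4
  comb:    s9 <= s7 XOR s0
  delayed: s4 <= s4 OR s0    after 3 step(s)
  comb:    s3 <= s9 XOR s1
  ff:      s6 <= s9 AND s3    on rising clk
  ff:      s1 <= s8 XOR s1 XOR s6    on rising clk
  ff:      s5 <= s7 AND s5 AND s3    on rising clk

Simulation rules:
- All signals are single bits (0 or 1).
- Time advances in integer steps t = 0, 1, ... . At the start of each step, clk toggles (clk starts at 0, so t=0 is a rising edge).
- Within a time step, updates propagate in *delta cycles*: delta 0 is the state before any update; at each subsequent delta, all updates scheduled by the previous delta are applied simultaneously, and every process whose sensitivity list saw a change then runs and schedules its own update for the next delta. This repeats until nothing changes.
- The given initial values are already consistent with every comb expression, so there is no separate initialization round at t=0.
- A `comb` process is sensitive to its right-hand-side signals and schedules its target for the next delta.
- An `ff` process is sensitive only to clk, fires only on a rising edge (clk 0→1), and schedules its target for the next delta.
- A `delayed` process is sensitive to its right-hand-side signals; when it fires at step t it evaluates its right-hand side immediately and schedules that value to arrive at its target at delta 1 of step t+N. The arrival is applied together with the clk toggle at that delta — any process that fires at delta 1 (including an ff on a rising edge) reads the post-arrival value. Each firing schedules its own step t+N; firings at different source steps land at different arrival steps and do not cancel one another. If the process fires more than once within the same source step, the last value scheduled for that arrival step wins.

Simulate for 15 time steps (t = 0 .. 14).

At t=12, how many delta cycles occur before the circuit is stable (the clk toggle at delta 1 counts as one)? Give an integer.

2

[bits: s4,s6,s1,s0,s9,s3,s8,clk,s7,s5]
t=0: Δ0=0111101001 Δ1=0111101101 Δ2=0011101100 | 2Δ
t=1: Δ0=0011101100 Δ1=0011101000 | 1Δ
t=2: Δ0=0011101000 Δ1=0011101100 Δ2=0001101100 Δ3=0001111100 | 3Δ
t=3: Δ0=0001111100 Δ1=0001111000 | 1Δ
t=4: Δ0=0001111000 Δ1=0001111100 Δ2=0111111100 Δ3=0111101100 | 3Δ
t=5: Δ0=0111101100 Δ1=0111101000 | 1Δ
t=6: Δ0=0111101000 Δ1=0111101100 Δ2=0011101100 | 2Δ
t=7: Δ0=0011101100 Δ1=0011101000 | 1Δ
t=8: Δ0=0011101000 Δ1=0011101100 Δ2=0001101100 Δ3=0001111100 | 3Δ
t=9: Δ0=0001111100 Δ1=0001111000 | 1Δ
t=10: Δ0=0001111000 Δ1=0001111100 Δ2=0111111100 Δ3=0111101100 | 3Δ
t=11: Δ0=0111101100 Δ1=0111101000 | 1Δ
t=12: Δ0=0111101000 Δ1=0111101100 Δ2=0011101100 | 2Δ
t=13: Δ0=0011101100 Δ1=0011101000 | 1Δ
t=14: Δ0=0011101000 Δ1=0011101100 Δ2=0001101100 Δ3=0001111100 | 3Δ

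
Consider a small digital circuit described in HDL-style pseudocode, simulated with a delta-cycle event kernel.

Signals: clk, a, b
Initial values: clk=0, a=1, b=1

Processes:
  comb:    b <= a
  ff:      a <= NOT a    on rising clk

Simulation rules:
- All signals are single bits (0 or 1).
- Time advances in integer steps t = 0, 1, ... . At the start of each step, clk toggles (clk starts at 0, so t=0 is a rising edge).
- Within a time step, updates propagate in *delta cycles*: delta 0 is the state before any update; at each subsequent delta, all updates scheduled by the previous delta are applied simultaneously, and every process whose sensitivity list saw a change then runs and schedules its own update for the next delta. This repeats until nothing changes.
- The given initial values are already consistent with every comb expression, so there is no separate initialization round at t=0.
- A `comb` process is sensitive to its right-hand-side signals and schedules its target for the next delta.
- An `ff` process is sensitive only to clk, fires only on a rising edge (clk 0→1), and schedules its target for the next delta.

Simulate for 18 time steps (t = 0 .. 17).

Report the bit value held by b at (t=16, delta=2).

t=0 Δ0: a=1 clk=0 b=1
  Δ1: clk:0→1
  Δ2: a:1→0
  Δ3: b:1→0
  (3Δ to stable)
t=1 Δ0: a=0 clk=1 b=0
  Δ1: clk:1→0
  (1Δ to stable)
t=2 Δ0: a=0 clk=0 b=0
  Δ1: clk:0→1
  Δ2: a:0→1
  Δ3: b:0→1
  (3Δ to stable)
t=3 Δ0: a=1 clk=1 b=1
  Δ1: clk:1→0
  (1Δ to stable)
t=4 Δ0: a=1 clk=0 b=1
  Δ1: clk:0→1
  Δ2: a:1→0
  Δ3: b:1→0
  (3Δ to stable)
t=5 Δ0: a=0 clk=1 b=0
  Δ1: clk:1→0
  (1Δ to stable)
t=6 Δ0: a=0 clk=0 b=0
  Δ1: clk:0→1
  Δ2: a:0→1
  Δ3: b:0→1
  (3Δ to stable)
t=7 Δ0: a=1 clk=1 b=1
  Δ1: clk:1→0
  (1Δ to stable)
t=8 Δ0: a=1 clk=0 b=1
  Δ1: clk:0→1
  Δ2: a:1→0
  Δ3: b:1→0
  (3Δ to stable)
t=9 Δ0: a=0 clk=1 b=0
  Δ1: clk:1→0
  (1Δ to stable)
t=10 Δ0: a=0 clk=0 b=0
  Δ1: clk:0→1
  Δ2: a:0→1
  Δ3: b:0→1
  (3Δ to stable)
t=11 Δ0: a=1 clk=1 b=1
  Δ1: clk:1→0
  (1Δ to stable)
t=12 Δ0: a=1 clk=0 b=1
  Δ1: clk:0→1
  Δ2: a:1→0
  Δ3: b:1→0
  (3Δ to stable)
t=13 Δ0: a=0 clk=1 b=0
  Δ1: clk:1→0
  (1Δ to stable)
t=14 Δ0: a=0 clk=0 b=0
  Δ1: clk:0→1
  Δ2: a:0→1
  Δ3: b:0→1
  (3Δ to stable)
t=15 Δ0: a=1 clk=1 b=1
  Δ1: clk:1→0
  (1Δ to stable)
t=16 Δ0: a=1 clk=0 b=1
  Δ1: clk:0→1
  Δ2: a:1→0
  Δ3: b:1→0
  (3Δ to stable)
t=17 Δ0: a=0 clk=1 b=0
  Δ1: clk:1→0
  (1Δ to stable)

1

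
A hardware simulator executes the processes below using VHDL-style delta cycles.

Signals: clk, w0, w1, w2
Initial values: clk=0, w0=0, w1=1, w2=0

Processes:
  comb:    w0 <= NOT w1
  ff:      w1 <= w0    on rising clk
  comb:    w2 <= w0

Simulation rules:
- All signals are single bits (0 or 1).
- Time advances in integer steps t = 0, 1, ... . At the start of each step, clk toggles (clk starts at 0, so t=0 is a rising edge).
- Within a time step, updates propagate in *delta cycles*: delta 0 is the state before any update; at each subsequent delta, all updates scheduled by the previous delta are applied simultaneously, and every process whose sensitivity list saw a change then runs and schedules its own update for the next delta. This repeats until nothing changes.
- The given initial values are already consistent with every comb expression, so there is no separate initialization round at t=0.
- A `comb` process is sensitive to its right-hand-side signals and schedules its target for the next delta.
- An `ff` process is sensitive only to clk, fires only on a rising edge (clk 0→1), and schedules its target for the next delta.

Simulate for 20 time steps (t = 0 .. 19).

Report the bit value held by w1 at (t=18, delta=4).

[bits: w1,w2,w0,clk]
t=0: Δ0=1000 Δ1=1001 Δ2=0001 Δ3=0011 Δ4=0111 | 4Δ
t=1: Δ0=0111 Δ1=0110 | 1Δ
t=2: Δ0=0110 Δ1=0111 Δ2=1111 Δ3=1101 Δ4=1001 | 4Δ
t=3: Δ0=1001 Δ1=1000 | 1Δ
t=4: Δ0=1000 Δ1=1001 Δ2=0001 Δ3=0011 Δ4=0111 | 4Δ
t=5: Δ0=0111 Δ1=0110 | 1Δ
t=6: Δ0=0110 Δ1=0111 Δ2=1111 Δ3=1101 Δ4=1001 | 4Δ
t=7: Δ0=1001 Δ1=1000 | 1Δ
t=8: Δ0=1000 Δ1=1001 Δ2=0001 Δ3=0011 Δ4=0111 | 4Δ
t=9: Δ0=0111 Δ1=0110 | 1Δ
t=10: Δ0=0110 Δ1=0111 Δ2=1111 Δ3=1101 Δ4=1001 | 4Δ
t=11: Δ0=1001 Δ1=1000 | 1Δ
t=12: Δ0=1000 Δ1=1001 Δ2=0001 Δ3=0011 Δ4=0111 | 4Δ
t=13: Δ0=0111 Δ1=0110 | 1Δ
t=14: Δ0=0110 Δ1=0111 Δ2=1111 Δ3=1101 Δ4=1001 | 4Δ
t=15: Δ0=1001 Δ1=1000 | 1Δ
t=16: Δ0=1000 Δ1=1001 Δ2=0001 Δ3=0011 Δ4=0111 | 4Δ
t=17: Δ0=0111 Δ1=0110 | 1Δ
t=18: Δ0=0110 Δ1=0111 Δ2=1111 Δ3=1101 Δ4=1001 | 4Δ
t=19: Δ0=1001 Δ1=1000 | 1Δ

1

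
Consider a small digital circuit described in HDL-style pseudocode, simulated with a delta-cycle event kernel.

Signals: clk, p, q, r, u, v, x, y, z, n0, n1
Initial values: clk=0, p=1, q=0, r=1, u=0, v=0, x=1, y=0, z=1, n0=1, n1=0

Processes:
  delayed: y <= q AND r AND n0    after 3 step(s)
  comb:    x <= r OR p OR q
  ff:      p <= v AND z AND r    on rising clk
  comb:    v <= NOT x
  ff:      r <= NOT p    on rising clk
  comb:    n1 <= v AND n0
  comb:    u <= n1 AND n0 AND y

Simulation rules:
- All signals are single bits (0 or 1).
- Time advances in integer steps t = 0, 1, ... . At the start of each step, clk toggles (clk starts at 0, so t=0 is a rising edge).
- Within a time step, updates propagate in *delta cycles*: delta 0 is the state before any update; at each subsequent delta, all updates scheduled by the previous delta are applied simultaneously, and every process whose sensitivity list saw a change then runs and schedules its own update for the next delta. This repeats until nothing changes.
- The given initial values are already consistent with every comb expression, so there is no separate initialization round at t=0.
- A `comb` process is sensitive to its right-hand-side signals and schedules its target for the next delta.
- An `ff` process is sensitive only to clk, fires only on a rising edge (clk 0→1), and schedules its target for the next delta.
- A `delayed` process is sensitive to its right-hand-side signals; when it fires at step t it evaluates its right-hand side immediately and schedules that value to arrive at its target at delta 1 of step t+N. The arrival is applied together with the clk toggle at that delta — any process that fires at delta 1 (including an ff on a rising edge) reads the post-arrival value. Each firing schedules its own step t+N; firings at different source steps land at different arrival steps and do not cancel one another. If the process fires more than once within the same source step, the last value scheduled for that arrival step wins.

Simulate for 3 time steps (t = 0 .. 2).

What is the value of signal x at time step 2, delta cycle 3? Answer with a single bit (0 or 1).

1

[bits: n1,u,p,y,v,r,x,q,clk,z,n0]
t=0: Δ0=00100110011 Δ1=00100110111 Δ2=00000010111 Δ3=00000000111 Δ4=00001000111 Δ5=10001000111 | 5Δ
t=1: Δ0=10001000111 Δ1=10001000011 | 1Δ
t=2: Δ0=10001000011 Δ1=10001000111 Δ2=10001100111 Δ3=10001110111 Δ4=10000110111 Δ5=00000110111 | 5Δ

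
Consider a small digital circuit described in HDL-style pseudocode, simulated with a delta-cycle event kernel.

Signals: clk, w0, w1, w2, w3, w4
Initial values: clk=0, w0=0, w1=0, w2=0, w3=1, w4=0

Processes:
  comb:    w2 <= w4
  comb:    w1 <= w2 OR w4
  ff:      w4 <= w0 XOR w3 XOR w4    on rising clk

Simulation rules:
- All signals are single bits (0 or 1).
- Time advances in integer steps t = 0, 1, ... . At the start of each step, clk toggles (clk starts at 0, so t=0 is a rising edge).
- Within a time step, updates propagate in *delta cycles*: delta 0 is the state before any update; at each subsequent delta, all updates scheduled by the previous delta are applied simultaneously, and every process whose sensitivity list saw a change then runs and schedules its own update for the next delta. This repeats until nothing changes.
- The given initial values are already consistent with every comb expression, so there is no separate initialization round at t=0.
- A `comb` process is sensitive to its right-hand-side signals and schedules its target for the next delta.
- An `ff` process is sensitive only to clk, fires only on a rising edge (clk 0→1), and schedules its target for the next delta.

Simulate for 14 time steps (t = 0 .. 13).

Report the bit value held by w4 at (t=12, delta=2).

1

t0.Δ0 w1=0 w2=0 w3=1 clk=0 w0=0 w4=0
t0.Δ1 w1=0 w2=0 w3=1 clk=1 w0=0 w4=0
t0.Δ2 w1=0 w2=0 w3=1 clk=1 w0=0 w4=1
t0.Δ3 w1=1 w2=1 w3=1 clk=1 w0=0 w4=1
t1.Δ0 w1=1 w2=1 w3=1 clk=1 w0=0 w4=1
t1.Δ1 w1=1 w2=1 w3=1 clk=0 w0=0 w4=1
t2.Δ0 w1=1 w2=1 w3=1 clk=0 w0=0 w4=1
t2.Δ1 w1=1 w2=1 w3=1 clk=1 w0=0 w4=1
t2.Δ2 w1=1 w2=1 w3=1 clk=1 w0=0 w4=0
t2.Δ3 w1=1 w2=0 w3=1 clk=1 w0=0 w4=0
t2.Δ4 w1=0 w2=0 w3=1 clk=1 w0=0 w4=0
t3.Δ0 w1=0 w2=0 w3=1 clk=1 w0=0 w4=0
t3.Δ1 w1=0 w2=0 w3=1 clk=0 w0=0 w4=0
t4.Δ0 w1=0 w2=0 w3=1 clk=0 w0=0 w4=0
t4.Δ1 w1=0 w2=0 w3=1 clk=1 w0=0 w4=0
t4.Δ2 w1=0 w2=0 w3=1 clk=1 w0=0 w4=1
t4.Δ3 w1=1 w2=1 w3=1 clk=1 w0=0 w4=1
t5.Δ0 w1=1 w2=1 w3=1 clk=1 w0=0 w4=1
t5.Δ1 w1=1 w2=1 w3=1 clk=0 w0=0 w4=1
t6.Δ0 w1=1 w2=1 w3=1 clk=0 w0=0 w4=1
t6.Δ1 w1=1 w2=1 w3=1 clk=1 w0=0 w4=1
t6.Δ2 w1=1 w2=1 w3=1 clk=1 w0=0 w4=0
t6.Δ3 w1=1 w2=0 w3=1 clk=1 w0=0 w4=0
t6.Δ4 w1=0 w2=0 w3=1 clk=1 w0=0 w4=0
t7.Δ0 w1=0 w2=0 w3=1 clk=1 w0=0 w4=0
t7.Δ1 w1=0 w2=0 w3=1 clk=0 w0=0 w4=0
t8.Δ0 w1=0 w2=0 w3=1 clk=0 w0=0 w4=0
t8.Δ1 w1=0 w2=0 w3=1 clk=1 w0=0 w4=0
t8.Δ2 w1=0 w2=0 w3=1 clk=1 w0=0 w4=1
t8.Δ3 w1=1 w2=1 w3=1 clk=1 w0=0 w4=1
t9.Δ0 w1=1 w2=1 w3=1 clk=1 w0=0 w4=1
t9.Δ1 w1=1 w2=1 w3=1 clk=0 w0=0 w4=1
t10.Δ0 w1=1 w2=1 w3=1 clk=0 w0=0 w4=1
t10.Δ1 w1=1 w2=1 w3=1 clk=1 w0=0 w4=1
t10.Δ2 w1=1 w2=1 w3=1 clk=1 w0=0 w4=0
t10.Δ3 w1=1 w2=0 w3=1 clk=1 w0=0 w4=0
t10.Δ4 w1=0 w2=0 w3=1 clk=1 w0=0 w4=0
t11.Δ0 w1=0 w2=0 w3=1 clk=1 w0=0 w4=0
t11.Δ1 w1=0 w2=0 w3=1 clk=0 w0=0 w4=0
t12.Δ0 w1=0 w2=0 w3=1 clk=0 w0=0 w4=0
t12.Δ1 w1=0 w2=0 w3=1 clk=1 w0=0 w4=0
t12.Δ2 w1=0 w2=0 w3=1 clk=1 w0=0 w4=1
t12.Δ3 w1=1 w2=1 w3=1 clk=1 w0=0 w4=1
t13.Δ0 w1=1 w2=1 w3=1 clk=1 w0=0 w4=1
t13.Δ1 w1=1 w2=1 w3=1 clk=0 w0=0 w4=1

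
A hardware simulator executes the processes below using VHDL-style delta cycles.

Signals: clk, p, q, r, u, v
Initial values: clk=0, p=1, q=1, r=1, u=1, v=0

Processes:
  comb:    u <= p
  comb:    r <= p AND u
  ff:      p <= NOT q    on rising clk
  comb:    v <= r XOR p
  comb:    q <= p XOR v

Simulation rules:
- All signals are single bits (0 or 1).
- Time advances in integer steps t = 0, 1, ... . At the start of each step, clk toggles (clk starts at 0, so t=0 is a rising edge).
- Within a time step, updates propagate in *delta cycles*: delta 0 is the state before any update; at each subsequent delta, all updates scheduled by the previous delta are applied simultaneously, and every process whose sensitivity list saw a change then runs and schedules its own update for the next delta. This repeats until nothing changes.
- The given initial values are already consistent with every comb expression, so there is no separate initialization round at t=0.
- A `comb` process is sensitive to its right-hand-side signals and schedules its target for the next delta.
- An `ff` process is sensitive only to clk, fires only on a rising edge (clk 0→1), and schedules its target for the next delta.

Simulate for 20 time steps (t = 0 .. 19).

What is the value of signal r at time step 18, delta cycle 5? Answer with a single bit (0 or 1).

1

t0.Δ0 clk=0 r=1 q=1 p=1 v=0 u=1
t0.Δ1 clk=1 r=1 q=1 p=1 v=0 u=1
t0.Δ2 clk=1 r=1 q=1 p=0 v=0 u=1
t0.Δ3 clk=1 r=0 q=0 p=0 v=1 u=0
t0.Δ4 clk=1 r=0 q=1 p=0 v=0 u=0
t0.Δ5 clk=1 r=0 q=0 p=0 v=0 u=0
t1.Δ0 clk=1 r=0 q=0 p=0 v=0 u=0
t1.Δ1 clk=0 r=0 q=0 p=0 v=0 u=0
t2.Δ0 clk=0 r=0 q=0 p=0 v=0 u=0
t2.Δ1 clk=1 r=0 q=0 p=0 v=0 u=0
t2.Δ2 clk=1 r=0 q=0 p=1 v=0 u=0
t2.Δ3 clk=1 r=0 q=1 p=1 v=1 u=1
t2.Δ4 clk=1 r=1 q=0 p=1 v=1 u=1
t2.Δ5 clk=1 r=1 q=0 p=1 v=0 u=1
t2.Δ6 clk=1 r=1 q=1 p=1 v=0 u=1
t3.Δ0 clk=1 r=1 q=1 p=1 v=0 u=1
t3.Δ1 clk=0 r=1 q=1 p=1 v=0 u=1
t4.Δ0 clk=0 r=1 q=1 p=1 v=0 u=1
t4.Δ1 clk=1 r=1 q=1 p=1 v=0 u=1
t4.Δ2 clk=1 r=1 q=1 p=0 v=0 u=1
t4.Δ3 clk=1 r=0 q=0 p=0 v=1 u=0
t4.Δ4 clk=1 r=0 q=1 p=0 v=0 u=0
t4.Δ5 clk=1 r=0 q=0 p=0 v=0 u=0
t5.Δ0 clk=1 r=0 q=0 p=0 v=0 u=0
t5.Δ1 clk=0 r=0 q=0 p=0 v=0 u=0
t6.Δ0 clk=0 r=0 q=0 p=0 v=0 u=0
t6.Δ1 clk=1 r=0 q=0 p=0 v=0 u=0
t6.Δ2 clk=1 r=0 q=0 p=1 v=0 u=0
t6.Δ3 clk=1 r=0 q=1 p=1 v=1 u=1
t6.Δ4 clk=1 r=1 q=0 p=1 v=1 u=1
t6.Δ5 clk=1 r=1 q=0 p=1 v=0 u=1
t6.Δ6 clk=1 r=1 q=1 p=1 v=0 u=1
t7.Δ0 clk=1 r=1 q=1 p=1 v=0 u=1
t7.Δ1 clk=0 r=1 q=1 p=1 v=0 u=1
t8.Δ0 clk=0 r=1 q=1 p=1 v=0 u=1
t8.Δ1 clk=1 r=1 q=1 p=1 v=0 u=1
t8.Δ2 clk=1 r=1 q=1 p=0 v=0 u=1
t8.Δ3 clk=1 r=0 q=0 p=0 v=1 u=0
t8.Δ4 clk=1 r=0 q=1 p=0 v=0 u=0
t8.Δ5 clk=1 r=0 q=0 p=0 v=0 u=0
t9.Δ0 clk=1 r=0 q=0 p=0 v=0 u=0
t9.Δ1 clk=0 r=0 q=0 p=0 v=0 u=0
t10.Δ0 clk=0 r=0 q=0 p=0 v=0 u=0
t10.Δ1 clk=1 r=0 q=0 p=0 v=0 u=0
t10.Δ2 clk=1 r=0 q=0 p=1 v=0 u=0
t10.Δ3 clk=1 r=0 q=1 p=1 v=1 u=1
t10.Δ4 clk=1 r=1 q=0 p=1 v=1 u=1
t10.Δ5 clk=1 r=1 q=0 p=1 v=0 u=1
t10.Δ6 clk=1 r=1 q=1 p=1 v=0 u=1
t11.Δ0 clk=1 r=1 q=1 p=1 v=0 u=1
t11.Δ1 clk=0 r=1 q=1 p=1 v=0 u=1
t12.Δ0 clk=0 r=1 q=1 p=1 v=0 u=1
t12.Δ1 clk=1 r=1 q=1 p=1 v=0 u=1
t12.Δ2 clk=1 r=1 q=1 p=0 v=0 u=1
t12.Δ3 clk=1 r=0 q=0 p=0 v=1 u=0
t12.Δ4 clk=1 r=0 q=1 p=0 v=0 u=0
t12.Δ5 clk=1 r=0 q=0 p=0 v=0 u=0
t13.Δ0 clk=1 r=0 q=0 p=0 v=0 u=0
t13.Δ1 clk=0 r=0 q=0 p=0 v=0 u=0
t14.Δ0 clk=0 r=0 q=0 p=0 v=0 u=0
t14.Δ1 clk=1 r=0 q=0 p=0 v=0 u=0
t14.Δ2 clk=1 r=0 q=0 p=1 v=0 u=0
t14.Δ3 clk=1 r=0 q=1 p=1 v=1 u=1
t14.Δ4 clk=1 r=1 q=0 p=1 v=1 u=1
t14.Δ5 clk=1 r=1 q=0 p=1 v=0 u=1
t14.Δ6 clk=1 r=1 q=1 p=1 v=0 u=1
t15.Δ0 clk=1 r=1 q=1 p=1 v=0 u=1
t15.Δ1 clk=0 r=1 q=1 p=1 v=0 u=1
t16.Δ0 clk=0 r=1 q=1 p=1 v=0 u=1
t16.Δ1 clk=1 r=1 q=1 p=1 v=0 u=1
t16.Δ2 clk=1 r=1 q=1 p=0 v=0 u=1
t16.Δ3 clk=1 r=0 q=0 p=0 v=1 u=0
t16.Δ4 clk=1 r=0 q=1 p=0 v=0 u=0
t16.Δ5 clk=1 r=0 q=0 p=0 v=0 u=0
t17.Δ0 clk=1 r=0 q=0 p=0 v=0 u=0
t17.Δ1 clk=0 r=0 q=0 p=0 v=0 u=0
t18.Δ0 clk=0 r=0 q=0 p=0 v=0 u=0
t18.Δ1 clk=1 r=0 q=0 p=0 v=0 u=0
t18.Δ2 clk=1 r=0 q=0 p=1 v=0 u=0
t18.Δ3 clk=1 r=0 q=1 p=1 v=1 u=1
t18.Δ4 clk=1 r=1 q=0 p=1 v=1 u=1
t18.Δ5 clk=1 r=1 q=0 p=1 v=0 u=1
t18.Δ6 clk=1 r=1 q=1 p=1 v=0 u=1
t19.Δ0 clk=1 r=1 q=1 p=1 v=0 u=1
t19.Δ1 clk=0 r=1 q=1 p=1 v=0 u=1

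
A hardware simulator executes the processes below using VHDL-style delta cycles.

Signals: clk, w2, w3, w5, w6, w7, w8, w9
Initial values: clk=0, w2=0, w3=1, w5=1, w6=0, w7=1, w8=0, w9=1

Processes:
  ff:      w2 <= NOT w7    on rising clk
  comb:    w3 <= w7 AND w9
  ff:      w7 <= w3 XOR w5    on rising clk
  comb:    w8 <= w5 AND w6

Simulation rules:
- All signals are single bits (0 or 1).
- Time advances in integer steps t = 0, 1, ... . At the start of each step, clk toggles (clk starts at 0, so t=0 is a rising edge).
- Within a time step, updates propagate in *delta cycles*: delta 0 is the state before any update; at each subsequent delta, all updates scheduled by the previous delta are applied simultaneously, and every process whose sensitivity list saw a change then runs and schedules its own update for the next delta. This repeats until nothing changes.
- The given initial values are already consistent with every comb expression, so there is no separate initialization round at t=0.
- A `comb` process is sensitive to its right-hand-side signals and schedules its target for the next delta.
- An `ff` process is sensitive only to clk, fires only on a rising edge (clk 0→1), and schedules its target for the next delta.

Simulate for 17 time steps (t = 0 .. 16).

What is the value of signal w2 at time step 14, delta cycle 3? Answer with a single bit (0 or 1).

1

[bits: w7,w3,w2,w8,clk,w9,w6,w5]
t=0: Δ0=11000101 Δ1=11001101 Δ2=01001101 Δ3=00001101 | 3Δ
t=1: Δ0=00001101 Δ1=00000101 | 1Δ
t=2: Δ0=00000101 Δ1=00001101 Δ2=10101101 Δ3=11101101 | 3Δ
t=3: Δ0=11101101 Δ1=11100101 | 1Δ
t=4: Δ0=11100101 Δ1=11101101 Δ2=01001101 Δ3=00001101 | 3Δ
t=5: Δ0=00001101 Δ1=00000101 | 1Δ
t=6: Δ0=00000101 Δ1=00001101 Δ2=10101101 Δ3=11101101 | 3Δ
t=7: Δ0=11101101 Δ1=11100101 | 1Δ
t=8: Δ0=11100101 Δ1=11101101 Δ2=01001101 Δ3=00001101 | 3Δ
t=9: Δ0=00001101 Δ1=00000101 | 1Δ
t=10: Δ0=00000101 Δ1=00001101 Δ2=10101101 Δ3=11101101 | 3Δ
t=11: Δ0=11101101 Δ1=11100101 | 1Δ
t=12: Δ0=11100101 Δ1=11101101 Δ2=01001101 Δ3=00001101 | 3Δ
t=13: Δ0=00001101 Δ1=00000101 | 1Δ
t=14: Δ0=00000101 Δ1=00001101 Δ2=10101101 Δ3=11101101 | 3Δ
t=15: Δ0=11101101 Δ1=11100101 | 1Δ
t=16: Δ0=11100101 Δ1=11101101 Δ2=01001101 Δ3=00001101 | 3Δ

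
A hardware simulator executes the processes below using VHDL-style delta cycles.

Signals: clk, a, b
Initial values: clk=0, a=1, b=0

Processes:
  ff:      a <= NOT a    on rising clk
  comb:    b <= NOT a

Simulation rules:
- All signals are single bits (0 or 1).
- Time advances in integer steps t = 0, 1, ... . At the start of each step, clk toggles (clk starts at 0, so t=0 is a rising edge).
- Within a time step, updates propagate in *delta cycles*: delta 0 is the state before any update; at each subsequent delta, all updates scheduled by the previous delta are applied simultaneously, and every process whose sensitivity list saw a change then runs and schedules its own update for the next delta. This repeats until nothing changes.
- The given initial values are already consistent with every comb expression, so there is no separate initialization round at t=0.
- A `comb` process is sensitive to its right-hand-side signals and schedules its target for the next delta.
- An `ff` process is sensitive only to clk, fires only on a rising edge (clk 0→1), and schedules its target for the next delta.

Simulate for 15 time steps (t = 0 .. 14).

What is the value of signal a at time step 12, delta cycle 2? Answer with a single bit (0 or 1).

t=0 Δ0: b=0 a=1 clk=0
  Δ1: clk:0→1
  Δ2: a:1→0
  Δ3: b:0→1
  (3Δ to stable)
t=1 Δ0: b=1 a=0 clk=1
  Δ1: clk:1→0
  (1Δ to stable)
t=2 Δ0: b=1 a=0 clk=0
  Δ1: clk:0→1
  Δ2: a:0→1
  Δ3: b:1→0
  (3Δ to stable)
t=3 Δ0: b=0 a=1 clk=1
  Δ1: clk:1→0
  (1Δ to stable)
t=4 Δ0: b=0 a=1 clk=0
  Δ1: clk:0→1
  Δ2: a:1→0
  Δ3: b:0→1
  (3Δ to stable)
t=5 Δ0: b=1 a=0 clk=1
  Δ1: clk:1→0
  (1Δ to stable)
t=6 Δ0: b=1 a=0 clk=0
  Δ1: clk:0→1
  Δ2: a:0→1
  Δ3: b:1→0
  (3Δ to stable)
t=7 Δ0: b=0 a=1 clk=1
  Δ1: clk:1→0
  (1Δ to stable)
t=8 Δ0: b=0 a=1 clk=0
  Δ1: clk:0→1
  Δ2: a:1→0
  Δ3: b:0→1
  (3Δ to stable)
t=9 Δ0: b=1 a=0 clk=1
  Δ1: clk:1→0
  (1Δ to stable)
t=10 Δ0: b=1 a=0 clk=0
  Δ1: clk:0→1
  Δ2: a:0→1
  Δ3: b:1→0
  (3Δ to stable)
t=11 Δ0: b=0 a=1 clk=1
  Δ1: clk:1→0
  (1Δ to stable)
t=12 Δ0: b=0 a=1 clk=0
  Δ1: clk:0→1
  Δ2: a:1→0
  Δ3: b:0→1
  (3Δ to stable)
t=13 Δ0: b=1 a=0 clk=1
  Δ1: clk:1→0
  (1Δ to stable)
t=14 Δ0: b=1 a=0 clk=0
  Δ1: clk:0→1
  Δ2: a:0→1
  Δ3: b:1→0
  (3Δ to stable)

0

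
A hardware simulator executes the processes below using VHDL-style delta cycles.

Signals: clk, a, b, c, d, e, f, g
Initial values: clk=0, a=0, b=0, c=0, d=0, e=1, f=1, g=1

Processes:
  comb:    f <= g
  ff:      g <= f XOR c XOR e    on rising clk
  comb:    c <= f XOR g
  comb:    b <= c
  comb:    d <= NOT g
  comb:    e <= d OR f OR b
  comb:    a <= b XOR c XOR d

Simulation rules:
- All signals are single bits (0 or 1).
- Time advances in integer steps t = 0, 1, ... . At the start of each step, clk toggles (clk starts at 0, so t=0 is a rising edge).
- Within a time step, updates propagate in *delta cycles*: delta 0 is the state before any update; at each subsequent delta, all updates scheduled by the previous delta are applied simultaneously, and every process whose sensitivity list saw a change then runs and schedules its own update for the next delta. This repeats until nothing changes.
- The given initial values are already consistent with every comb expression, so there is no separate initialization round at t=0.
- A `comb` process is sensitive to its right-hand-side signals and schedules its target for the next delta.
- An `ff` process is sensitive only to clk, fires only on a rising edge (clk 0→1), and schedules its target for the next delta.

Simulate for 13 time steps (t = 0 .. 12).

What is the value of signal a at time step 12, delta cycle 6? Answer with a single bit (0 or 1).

1

t=0 Δ0: a=0 b=0 g=1 d=0 clk=0 c=0 f=1 e=1
  Δ1: clk:0→1
  Δ2: g:1→0
  Δ3: d:0→1, c:0→1, f:1→0
  Δ4: b:0→1, c:1→0
  Δ5: b:1→0
  Δ6: a:0→1
  (6Δ to stable)
t=1 Δ0: a=1 b=0 g=0 d=1 clk=1 c=0 f=0 e=1
  Δ1: clk:1→0
  (1Δ to stable)
t=2 Δ0: a=1 b=0 g=0 d=1 clk=0 c=0 f=0 e=1
  Δ1: clk:0→1
  Δ2: g:0→1
  Δ3: d:1→0, c:0→1, f:0→1
  Δ4: b:0→1, c:1→0
  Δ5: b:1→0
  Δ6: a:1→0
  (6Δ to stable)
t=3 Δ0: a=0 b=0 g=1 d=0 clk=1 c=0 f=1 e=1
  Δ1: clk:1→0
  (1Δ to stable)
t=4 Δ0: a=0 b=0 g=1 d=0 clk=0 c=0 f=1 e=1
  Δ1: clk:0→1
  Δ2: g:1→0
  Δ3: d:0→1, c:0→1, f:1→0
  Δ4: b:0→1, c:1→0
  Δ5: b:1→0
  Δ6: a:0→1
  (6Δ to stable)
t=5 Δ0: a=1 b=0 g=0 d=1 clk=1 c=0 f=0 e=1
  Δ1: clk:1→0
  (1Δ to stable)
t=6 Δ0: a=1 b=0 g=0 d=1 clk=0 c=0 f=0 e=1
  Δ1: clk:0→1
  Δ2: g:0→1
  Δ3: d:1→0, c:0→1, f:0→1
  Δ4: b:0→1, c:1→0
  Δ5: b:1→0
  Δ6: a:1→0
  (6Δ to stable)
t=7 Δ0: a=0 b=0 g=1 d=0 clk=1 c=0 f=1 e=1
  Δ1: clk:1→0
  (1Δ to stable)
t=8 Δ0: a=0 b=0 g=1 d=0 clk=0 c=0 f=1 e=1
  Δ1: clk:0→1
  Δ2: g:1→0
  Δ3: d:0→1, c:0→1, f:1→0
  Δ4: b:0→1, c:1→0
  Δ5: b:1→0
  Δ6: a:0→1
  (6Δ to stable)
t=9 Δ0: a=1 b=0 g=0 d=1 clk=1 c=0 f=0 e=1
  Δ1: clk:1→0
  (1Δ to stable)
t=10 Δ0: a=1 b=0 g=0 d=1 clk=0 c=0 f=0 e=1
  Δ1: clk:0→1
  Δ2: g:0→1
  Δ3: d:1→0, c:0→1, f:0→1
  Δ4: b:0→1, c:1→0
  Δ5: b:1→0
  Δ6: a:1→0
  (6Δ to stable)
t=11 Δ0: a=0 b=0 g=1 d=0 clk=1 c=0 f=1 e=1
  Δ1: clk:1→0
  (1Δ to stable)
t=12 Δ0: a=0 b=0 g=1 d=0 clk=0 c=0 f=1 e=1
  Δ1: clk:0→1
  Δ2: g:1→0
  Δ3: d:0→1, c:0→1, f:1→0
  Δ4: b:0→1, c:1→0
  Δ5: b:1→0
  Δ6: a:0→1
  (6Δ to stable)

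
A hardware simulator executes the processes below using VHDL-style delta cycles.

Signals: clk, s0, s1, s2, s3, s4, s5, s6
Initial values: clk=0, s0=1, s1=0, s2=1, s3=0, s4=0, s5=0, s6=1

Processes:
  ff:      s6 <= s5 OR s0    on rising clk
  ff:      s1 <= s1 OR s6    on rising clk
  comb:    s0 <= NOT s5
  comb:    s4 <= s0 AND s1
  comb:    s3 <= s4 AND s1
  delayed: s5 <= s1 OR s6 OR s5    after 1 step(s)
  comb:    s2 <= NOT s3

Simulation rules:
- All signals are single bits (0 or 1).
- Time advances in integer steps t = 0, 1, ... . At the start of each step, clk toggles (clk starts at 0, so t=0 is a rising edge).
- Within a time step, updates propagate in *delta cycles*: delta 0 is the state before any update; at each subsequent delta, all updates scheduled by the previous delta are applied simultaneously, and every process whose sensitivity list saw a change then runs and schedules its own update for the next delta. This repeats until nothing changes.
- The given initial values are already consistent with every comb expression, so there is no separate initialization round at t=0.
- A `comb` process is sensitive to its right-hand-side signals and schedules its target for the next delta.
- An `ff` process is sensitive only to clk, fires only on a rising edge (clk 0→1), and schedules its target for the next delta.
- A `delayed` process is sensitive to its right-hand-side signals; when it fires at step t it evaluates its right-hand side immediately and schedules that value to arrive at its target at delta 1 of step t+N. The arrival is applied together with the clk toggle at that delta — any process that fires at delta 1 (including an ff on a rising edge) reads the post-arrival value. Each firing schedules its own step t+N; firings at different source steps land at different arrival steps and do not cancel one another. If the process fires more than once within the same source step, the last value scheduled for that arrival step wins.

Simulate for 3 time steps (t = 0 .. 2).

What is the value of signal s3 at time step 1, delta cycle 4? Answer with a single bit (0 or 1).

0

t=0 Δ0: s5=0 s1=0 s0=1 clk=0 s4=0 s2=1 s6=1 s3=0
  Δ1: clk:0→1
  Δ2: s1:0→1
  Δ3: s4:0→1
  Δ4: s3:0→1
  Δ5: s2:1→0
  (5Δ to stable)
t=1 Δ0: s5=0 s1=1 s0=1 clk=1 s4=1 s2=0 s6=1 s3=1
  Δ1: s5:0→1, clk:1→0
  Δ2: s0:1→0
  Δ3: s4:1→0
  Δ4: s3:1→0
  Δ5: s2:0→1
  (5Δ to stable)
t=2 Δ0: s5=1 s1=1 s0=0 clk=0 s4=0 s2=1 s6=1 s3=0
  Δ1: clk:0→1
  (1Δ to stable)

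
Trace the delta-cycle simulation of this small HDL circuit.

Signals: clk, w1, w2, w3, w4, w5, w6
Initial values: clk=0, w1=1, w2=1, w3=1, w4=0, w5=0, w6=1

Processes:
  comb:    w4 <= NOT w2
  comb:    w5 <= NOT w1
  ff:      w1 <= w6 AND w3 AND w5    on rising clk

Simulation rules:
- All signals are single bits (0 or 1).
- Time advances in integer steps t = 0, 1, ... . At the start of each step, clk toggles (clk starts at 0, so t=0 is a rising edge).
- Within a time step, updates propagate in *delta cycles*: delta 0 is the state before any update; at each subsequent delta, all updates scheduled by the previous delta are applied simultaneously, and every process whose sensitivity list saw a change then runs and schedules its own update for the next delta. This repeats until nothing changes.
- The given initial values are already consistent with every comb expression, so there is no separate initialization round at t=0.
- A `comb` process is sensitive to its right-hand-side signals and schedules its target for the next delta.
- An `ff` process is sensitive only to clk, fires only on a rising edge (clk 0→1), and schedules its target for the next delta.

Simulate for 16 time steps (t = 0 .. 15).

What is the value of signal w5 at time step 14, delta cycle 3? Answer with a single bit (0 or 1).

0

t0.Δ0 clk=0 w3=1 w6=1 w1=1 w5=0 w2=1 w4=0
t0.Δ1 clk=1 w3=1 w6=1 w1=1 w5=0 w2=1 w4=0
t0.Δ2 clk=1 w3=1 w6=1 w1=0 w5=0 w2=1 w4=0
t0.Δ3 clk=1 w3=1 w6=1 w1=0 w5=1 w2=1 w4=0
t1.Δ0 clk=1 w3=1 w6=1 w1=0 w5=1 w2=1 w4=0
t1.Δ1 clk=0 w3=1 w6=1 w1=0 w5=1 w2=1 w4=0
t2.Δ0 clk=0 w3=1 w6=1 w1=0 w5=1 w2=1 w4=0
t2.Δ1 clk=1 w3=1 w6=1 w1=0 w5=1 w2=1 w4=0
t2.Δ2 clk=1 w3=1 w6=1 w1=1 w5=1 w2=1 w4=0
t2.Δ3 clk=1 w3=1 w6=1 w1=1 w5=0 w2=1 w4=0
t3.Δ0 clk=1 w3=1 w6=1 w1=1 w5=0 w2=1 w4=0
t3.Δ1 clk=0 w3=1 w6=1 w1=1 w5=0 w2=1 w4=0
t4.Δ0 clk=0 w3=1 w6=1 w1=1 w5=0 w2=1 w4=0
t4.Δ1 clk=1 w3=1 w6=1 w1=1 w5=0 w2=1 w4=0
t4.Δ2 clk=1 w3=1 w6=1 w1=0 w5=0 w2=1 w4=0
t4.Δ3 clk=1 w3=1 w6=1 w1=0 w5=1 w2=1 w4=0
t5.Δ0 clk=1 w3=1 w6=1 w1=0 w5=1 w2=1 w4=0
t5.Δ1 clk=0 w3=1 w6=1 w1=0 w5=1 w2=1 w4=0
t6.Δ0 clk=0 w3=1 w6=1 w1=0 w5=1 w2=1 w4=0
t6.Δ1 clk=1 w3=1 w6=1 w1=0 w5=1 w2=1 w4=0
t6.Δ2 clk=1 w3=1 w6=1 w1=1 w5=1 w2=1 w4=0
t6.Δ3 clk=1 w3=1 w6=1 w1=1 w5=0 w2=1 w4=0
t7.Δ0 clk=1 w3=1 w6=1 w1=1 w5=0 w2=1 w4=0
t7.Δ1 clk=0 w3=1 w6=1 w1=1 w5=0 w2=1 w4=0
t8.Δ0 clk=0 w3=1 w6=1 w1=1 w5=0 w2=1 w4=0
t8.Δ1 clk=1 w3=1 w6=1 w1=1 w5=0 w2=1 w4=0
t8.Δ2 clk=1 w3=1 w6=1 w1=0 w5=0 w2=1 w4=0
t8.Δ3 clk=1 w3=1 w6=1 w1=0 w5=1 w2=1 w4=0
t9.Δ0 clk=1 w3=1 w6=1 w1=0 w5=1 w2=1 w4=0
t9.Δ1 clk=0 w3=1 w6=1 w1=0 w5=1 w2=1 w4=0
t10.Δ0 clk=0 w3=1 w6=1 w1=0 w5=1 w2=1 w4=0
t10.Δ1 clk=1 w3=1 w6=1 w1=0 w5=1 w2=1 w4=0
t10.Δ2 clk=1 w3=1 w6=1 w1=1 w5=1 w2=1 w4=0
t10.Δ3 clk=1 w3=1 w6=1 w1=1 w5=0 w2=1 w4=0
t11.Δ0 clk=1 w3=1 w6=1 w1=1 w5=0 w2=1 w4=0
t11.Δ1 clk=0 w3=1 w6=1 w1=1 w5=0 w2=1 w4=0
t12.Δ0 clk=0 w3=1 w6=1 w1=1 w5=0 w2=1 w4=0
t12.Δ1 clk=1 w3=1 w6=1 w1=1 w5=0 w2=1 w4=0
t12.Δ2 clk=1 w3=1 w6=1 w1=0 w5=0 w2=1 w4=0
t12.Δ3 clk=1 w3=1 w6=1 w1=0 w5=1 w2=1 w4=0
t13.Δ0 clk=1 w3=1 w6=1 w1=0 w5=1 w2=1 w4=0
t13.Δ1 clk=0 w3=1 w6=1 w1=0 w5=1 w2=1 w4=0
t14.Δ0 clk=0 w3=1 w6=1 w1=0 w5=1 w2=1 w4=0
t14.Δ1 clk=1 w3=1 w6=1 w1=0 w5=1 w2=1 w4=0
t14.Δ2 clk=1 w3=1 w6=1 w1=1 w5=1 w2=1 w4=0
t14.Δ3 clk=1 w3=1 w6=1 w1=1 w5=0 w2=1 w4=0
t15.Δ0 clk=1 w3=1 w6=1 w1=1 w5=0 w2=1 w4=0
t15.Δ1 clk=0 w3=1 w6=1 w1=1 w5=0 w2=1 w4=0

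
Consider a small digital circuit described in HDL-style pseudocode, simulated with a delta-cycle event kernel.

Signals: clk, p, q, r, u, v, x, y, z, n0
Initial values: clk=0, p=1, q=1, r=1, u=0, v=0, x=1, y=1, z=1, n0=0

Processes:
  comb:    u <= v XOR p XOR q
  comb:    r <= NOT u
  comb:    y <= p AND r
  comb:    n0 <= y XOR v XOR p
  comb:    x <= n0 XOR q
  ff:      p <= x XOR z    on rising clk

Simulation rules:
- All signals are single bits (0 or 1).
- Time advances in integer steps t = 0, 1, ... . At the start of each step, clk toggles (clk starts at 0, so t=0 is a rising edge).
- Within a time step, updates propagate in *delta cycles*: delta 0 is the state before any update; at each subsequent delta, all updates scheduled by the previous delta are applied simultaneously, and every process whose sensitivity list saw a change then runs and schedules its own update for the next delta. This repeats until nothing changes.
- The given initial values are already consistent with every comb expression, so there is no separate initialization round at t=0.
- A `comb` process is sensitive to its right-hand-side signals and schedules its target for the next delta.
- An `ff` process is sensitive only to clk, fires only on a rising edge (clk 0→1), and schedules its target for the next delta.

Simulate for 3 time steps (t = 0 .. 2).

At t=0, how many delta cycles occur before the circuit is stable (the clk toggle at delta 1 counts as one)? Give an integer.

t=0 Δ0: x=1 u=0 y=1 v=0 clk=0 n0=0 p=1 z=1 q=1 r=1
  Δ1: clk:0→1
  Δ2: p:1→0
  Δ3: u:0→1, y:1→0, n0:0→1
  Δ4: x:1→0, n0:1→0, r:1→0
  Δ5: x:0→1
  (5Δ to stable)
t=1 Δ0: x=1 u=1 y=0 v=0 clk=1 n0=0 p=0 z=1 q=1 r=0
  Δ1: clk:1→0
  (1Δ to stable)
t=2 Δ0: x=1 u=1 y=0 v=0 clk=0 n0=0 p=0 z=1 q=1 r=0
  Δ1: clk:0→1
  (1Δ to stable)

5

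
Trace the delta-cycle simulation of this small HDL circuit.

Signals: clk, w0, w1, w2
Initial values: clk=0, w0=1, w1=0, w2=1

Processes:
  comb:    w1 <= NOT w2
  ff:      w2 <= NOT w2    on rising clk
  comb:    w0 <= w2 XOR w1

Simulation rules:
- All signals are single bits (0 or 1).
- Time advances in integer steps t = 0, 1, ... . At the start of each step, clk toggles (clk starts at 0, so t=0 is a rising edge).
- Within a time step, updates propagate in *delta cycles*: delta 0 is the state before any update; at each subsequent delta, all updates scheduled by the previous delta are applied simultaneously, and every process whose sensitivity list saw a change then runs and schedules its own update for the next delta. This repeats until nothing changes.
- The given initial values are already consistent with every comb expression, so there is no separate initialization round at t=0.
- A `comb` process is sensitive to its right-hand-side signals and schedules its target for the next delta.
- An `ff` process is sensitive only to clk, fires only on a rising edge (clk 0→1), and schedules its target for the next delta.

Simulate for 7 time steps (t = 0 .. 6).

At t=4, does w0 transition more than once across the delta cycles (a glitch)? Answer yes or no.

yes

t=0 Δ0: clk=0 w0=1 w2=1 w1=0
  Δ1: clk:0→1
  Δ2: w2:1→0
  Δ3: w0:1→0, w1:0→1
  Δ4: w0:0→1
  (4Δ to stable)
t=1 Δ0: clk=1 w0=1 w2=0 w1=1
  Δ1: clk:1→0
  (1Δ to stable)
t=2 Δ0: clk=0 w0=1 w2=0 w1=1
  Δ1: clk:0→1
  Δ2: w2:0→1
  Δ3: w0:1→0, w1:1→0
  Δ4: w0:0→1
  (4Δ to stable)
t=3 Δ0: clk=1 w0=1 w2=1 w1=0
  Δ1: clk:1→0
  (1Δ to stable)
t=4 Δ0: clk=0 w0=1 w2=1 w1=0
  Δ1: clk:0→1
  Δ2: w2:1→0
  Δ3: w0:1→0, w1:0→1
  Δ4: w0:0→1
  (4Δ to stable)
t=5 Δ0: clk=1 w0=1 w2=0 w1=1
  Δ1: clk:1→0
  (1Δ to stable)
t=6 Δ0: clk=0 w0=1 w2=0 w1=1
  Δ1: clk:0→1
  Δ2: w2:0→1
  Δ3: w0:1→0, w1:1→0
  Δ4: w0:0→1
  (4Δ to stable)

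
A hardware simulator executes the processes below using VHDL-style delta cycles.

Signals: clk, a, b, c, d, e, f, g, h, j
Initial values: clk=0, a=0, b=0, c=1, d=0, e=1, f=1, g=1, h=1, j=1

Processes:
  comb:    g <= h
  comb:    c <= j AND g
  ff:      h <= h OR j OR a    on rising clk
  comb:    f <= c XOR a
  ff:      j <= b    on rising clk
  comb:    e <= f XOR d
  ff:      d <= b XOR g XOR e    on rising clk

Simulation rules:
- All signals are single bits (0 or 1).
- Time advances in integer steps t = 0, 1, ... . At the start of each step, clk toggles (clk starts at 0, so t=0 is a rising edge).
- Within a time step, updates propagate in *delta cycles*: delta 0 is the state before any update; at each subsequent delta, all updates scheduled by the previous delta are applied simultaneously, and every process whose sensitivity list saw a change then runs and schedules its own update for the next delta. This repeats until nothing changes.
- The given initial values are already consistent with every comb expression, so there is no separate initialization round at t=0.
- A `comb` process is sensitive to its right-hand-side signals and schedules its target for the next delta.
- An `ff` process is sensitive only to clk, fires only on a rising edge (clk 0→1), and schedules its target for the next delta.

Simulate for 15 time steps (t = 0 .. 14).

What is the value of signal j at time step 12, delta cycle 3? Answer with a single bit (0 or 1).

t0.Δ0 j=1 a=0 b=0 clk=0 e=1 h=1 f=1 g=1 d=0 c=1
t0.Δ1 j=1 a=0 b=0 clk=1 e=1 h=1 f=1 g=1 d=0 c=1
t0.Δ2 j=0 a=0 b=0 clk=1 e=1 h=1 f=1 g=1 d=0 c=1
t0.Δ3 j=0 a=0 b=0 clk=1 e=1 h=1 f=1 g=1 d=0 c=0
t0.Δ4 j=0 a=0 b=0 clk=1 e=1 h=1 f=0 g=1 d=0 c=0
t0.Δ5 j=0 a=0 b=0 clk=1 e=0 h=1 f=0 g=1 d=0 c=0
t1.Δ0 j=0 a=0 b=0 clk=1 e=0 h=1 f=0 g=1 d=0 c=0
t1.Δ1 j=0 a=0 b=0 clk=0 e=0 h=1 f=0 g=1 d=0 c=0
t2.Δ0 j=0 a=0 b=0 clk=0 e=0 h=1 f=0 g=1 d=0 c=0
t2.Δ1 j=0 a=0 b=0 clk=1 e=0 h=1 f=0 g=1 d=0 c=0
t2.Δ2 j=0 a=0 b=0 clk=1 e=0 h=1 f=0 g=1 d=1 c=0
t2.Δ3 j=0 a=0 b=0 clk=1 e=1 h=1 f=0 g=1 d=1 c=0
t3.Δ0 j=0 a=0 b=0 clk=1 e=1 h=1 f=0 g=1 d=1 c=0
t3.Δ1 j=0 a=0 b=0 clk=0 e=1 h=1 f=0 g=1 d=1 c=0
t4.Δ0 j=0 a=0 b=0 clk=0 e=1 h=1 f=0 g=1 d=1 c=0
t4.Δ1 j=0 a=0 b=0 clk=1 e=1 h=1 f=0 g=1 d=1 c=0
t4.Δ2 j=0 a=0 b=0 clk=1 e=1 h=1 f=0 g=1 d=0 c=0
t4.Δ3 j=0 a=0 b=0 clk=1 e=0 h=1 f=0 g=1 d=0 c=0
t5.Δ0 j=0 a=0 b=0 clk=1 e=0 h=1 f=0 g=1 d=0 c=0
t5.Δ1 j=0 a=0 b=0 clk=0 e=0 h=1 f=0 g=1 d=0 c=0
t6.Δ0 j=0 a=0 b=0 clk=0 e=0 h=1 f=0 g=1 d=0 c=0
t6.Δ1 j=0 a=0 b=0 clk=1 e=0 h=1 f=0 g=1 d=0 c=0
t6.Δ2 j=0 a=0 b=0 clk=1 e=0 h=1 f=0 g=1 d=1 c=0
t6.Δ3 j=0 a=0 b=0 clk=1 e=1 h=1 f=0 g=1 d=1 c=0
t7.Δ0 j=0 a=0 b=0 clk=1 e=1 h=1 f=0 g=1 d=1 c=0
t7.Δ1 j=0 a=0 b=0 clk=0 e=1 h=1 f=0 g=1 d=1 c=0
t8.Δ0 j=0 a=0 b=0 clk=0 e=1 h=1 f=0 g=1 d=1 c=0
t8.Δ1 j=0 a=0 b=0 clk=1 e=1 h=1 f=0 g=1 d=1 c=0
t8.Δ2 j=0 a=0 b=0 clk=1 e=1 h=1 f=0 g=1 d=0 c=0
t8.Δ3 j=0 a=0 b=0 clk=1 e=0 h=1 f=0 g=1 d=0 c=0
t9.Δ0 j=0 a=0 b=0 clk=1 e=0 h=1 f=0 g=1 d=0 c=0
t9.Δ1 j=0 a=0 b=0 clk=0 e=0 h=1 f=0 g=1 d=0 c=0
t10.Δ0 j=0 a=0 b=0 clk=0 e=0 h=1 f=0 g=1 d=0 c=0
t10.Δ1 j=0 a=0 b=0 clk=1 e=0 h=1 f=0 g=1 d=0 c=0
t10.Δ2 j=0 a=0 b=0 clk=1 e=0 h=1 f=0 g=1 d=1 c=0
t10.Δ3 j=0 a=0 b=0 clk=1 e=1 h=1 f=0 g=1 d=1 c=0
t11.Δ0 j=0 a=0 b=0 clk=1 e=1 h=1 f=0 g=1 d=1 c=0
t11.Δ1 j=0 a=0 b=0 clk=0 e=1 h=1 f=0 g=1 d=1 c=0
t12.Δ0 j=0 a=0 b=0 clk=0 e=1 h=1 f=0 g=1 d=1 c=0
t12.Δ1 j=0 a=0 b=0 clk=1 e=1 h=1 f=0 g=1 d=1 c=0
t12.Δ2 j=0 a=0 b=0 clk=1 e=1 h=1 f=0 g=1 d=0 c=0
t12.Δ3 j=0 a=0 b=0 clk=1 e=0 h=1 f=0 g=1 d=0 c=0
t13.Δ0 j=0 a=0 b=0 clk=1 e=0 h=1 f=0 g=1 d=0 c=0
t13.Δ1 j=0 a=0 b=0 clk=0 e=0 h=1 f=0 g=1 d=0 c=0
t14.Δ0 j=0 a=0 b=0 clk=0 e=0 h=1 f=0 g=1 d=0 c=0
t14.Δ1 j=0 a=0 b=0 clk=1 e=0 h=1 f=0 g=1 d=0 c=0
t14.Δ2 j=0 a=0 b=0 clk=1 e=0 h=1 f=0 g=1 d=1 c=0
t14.Δ3 j=0 a=0 b=0 clk=1 e=1 h=1 f=0 g=1 d=1 c=0

0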